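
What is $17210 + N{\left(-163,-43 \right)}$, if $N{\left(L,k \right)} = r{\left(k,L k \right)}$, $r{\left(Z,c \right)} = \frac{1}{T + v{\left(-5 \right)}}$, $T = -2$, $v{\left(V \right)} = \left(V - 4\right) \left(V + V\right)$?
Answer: $\frac{1514481}{88} \approx 17210.0$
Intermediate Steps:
$v{\left(V \right)} = 2 V \left(-4 + V\right)$ ($v{\left(V \right)} = \left(-4 + V\right) 2 V = 2 V \left(-4 + V\right)$)
$r{\left(Z,c \right)} = \frac{1}{88}$ ($r{\left(Z,c \right)} = \frac{1}{-2 + 2 \left(-5\right) \left(-4 - 5\right)} = \frac{1}{-2 + 2 \left(-5\right) \left(-9\right)} = \frac{1}{-2 + 90} = \frac{1}{88}$)
$N{\left(L,k \right)} = \frac{1}{88}$
$17210 + N{\left(-163,-43 \right)} = 17210 + \frac{1}{88} = \frac{1514481}{88}$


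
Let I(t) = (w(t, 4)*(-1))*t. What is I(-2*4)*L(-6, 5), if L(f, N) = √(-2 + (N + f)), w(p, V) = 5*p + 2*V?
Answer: -256*I*√3 ≈ -443.4*I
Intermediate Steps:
w(p, V) = 2*V + 5*p
L(f, N) = √(-2 + N + f)
I(t) = t*(-8 - 5*t) (I(t) = ((2*4 + 5*t)*(-1))*t = ((8 + 5*t)*(-1))*t = (-8 - 5*t)*t = t*(-8 - 5*t))
I(-2*4)*L(-6, 5) = (-(-2*4)*(8 + 5*(-2*4)))*√(-2 + 5 - 6) = (-1*(-8)*(8 + 5*(-8)))*√(-3) = (-1*(-8)*(8 - 40))*(I*√3) = (-1*(-8)*(-32))*(I*√3) = -256*I*√3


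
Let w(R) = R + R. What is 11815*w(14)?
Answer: 330820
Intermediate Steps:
w(R) = 2*R
11815*w(14) = 11815*(2*14) = 11815*28 = 330820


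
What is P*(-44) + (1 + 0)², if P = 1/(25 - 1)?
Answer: -⅚ ≈ -0.83333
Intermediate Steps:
P = 1/24 ≈ 0.041667
P*(-44) + (1 + 0)² = (1/24)*(-44) + (1 + 0)² = -11/6 + 1² = -11/6 + 1 = -⅚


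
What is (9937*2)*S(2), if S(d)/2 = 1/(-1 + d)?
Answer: 39748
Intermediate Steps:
S(d) = 2/(-1 + d)
(9937*2)*S(2) = (9937*2)*(2/(-1 + 2)) = 19874*(2/1) = 19874*(2*1) = 19874*2 = 39748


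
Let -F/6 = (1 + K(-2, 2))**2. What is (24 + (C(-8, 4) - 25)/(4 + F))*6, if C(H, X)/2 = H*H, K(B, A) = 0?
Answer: -165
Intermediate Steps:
C(H, X) = 2*H**2 (C(H, X) = 2*(H*H) = 2*H**2)
F = -6 (F = -6*(1 + 0)**2 = -6*1**2 = -6*1 = -6)
(24 + (C(-8, 4) - 25)/(4 + F))*6 = (24 + (2*(-8)**2 - 25)/(4 - 6))*6 = (24 + (2*64 - 25)/(-2))*6 = (24 + (128 - 25)*(-1/2))*6 = (24 + 103*(-1/2))*6 = (24 - 103/2)*6 = -55/2*6 = -165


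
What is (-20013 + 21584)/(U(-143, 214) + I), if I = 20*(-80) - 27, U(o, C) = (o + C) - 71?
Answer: -1571/1627 ≈ -0.96558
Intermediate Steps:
U(o, C) = -71 + C + o (U(o, C) = (C + o) - 71 = -71 + C + o)
I = -1627 (I = -1600 - 27 = -1627)
(-20013 + 21584)/(U(-143, 214) + I) = (-20013 + 21584)/((-71 + 214 - 143) - 1627) = 1571/(0 - 1627) = 1571/(-1627) = 1571*(-1/1627) = -1571/1627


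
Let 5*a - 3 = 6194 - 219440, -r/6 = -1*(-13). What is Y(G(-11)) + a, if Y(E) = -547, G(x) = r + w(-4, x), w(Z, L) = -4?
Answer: -215978/5 ≈ -43196.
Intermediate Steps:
r = -78 (r = -(-6)*(-13) = -6*13 = -78)
a = -213243/5 (a = ⅗ + (6194 - 219440)/5 = ⅗ + (⅕)*(-213246) = ⅗ - 213246/5 = -213243/5 ≈ -42649.)
G(x) = -82 (G(x) = -78 - 4 = -82)
Y(G(-11)) + a = -547 - 213243/5 = -215978/5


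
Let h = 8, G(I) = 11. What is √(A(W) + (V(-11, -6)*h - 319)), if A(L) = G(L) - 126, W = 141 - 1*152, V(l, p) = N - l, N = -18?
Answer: 7*I*√10 ≈ 22.136*I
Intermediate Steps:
V(l, p) = -18 - l
W = -11 (W = 141 - 152 = -11)
A(L) = -115 (A(L) = 11 - 126 = -115)
√(A(W) + (V(-11, -6)*h - 319)) = √(-115 + ((-18 - 1*(-11))*8 - 319)) = √(-115 + ((-18 + 11)*8 - 319)) = √(-115 + (-7*8 - 319)) = √(-115 + (-56 - 319)) = √(-115 - 375) = √(-490) = 7*I*√10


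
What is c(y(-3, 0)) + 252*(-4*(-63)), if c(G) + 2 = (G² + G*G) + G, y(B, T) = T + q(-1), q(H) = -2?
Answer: 63508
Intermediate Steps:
y(B, T) = -2 + T (y(B, T) = T - 2 = -2 + T)
c(G) = -2 + G + 2*G² (c(G) = -2 + ((G² + G*G) + G) = -2 + ((G² + G²) + G) = -2 + (2*G² + G) = -2 + (G + 2*G²) = -2 + G + 2*G²)
c(y(-3, 0)) + 252*(-4*(-63)) = (-2 + (-2 + 0) + 2*(-2 + 0)²) + 252*(-4*(-63)) = (-2 - 2 + 2*(-2)²) + 252*252 = (-2 - 2 + 2*4) + 63504 = (-2 - 2 + 8) + 63504 = 4 + 63504 = 63508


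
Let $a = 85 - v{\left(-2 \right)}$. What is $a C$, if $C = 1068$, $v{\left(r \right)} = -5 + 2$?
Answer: $93984$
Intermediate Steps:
$v{\left(r \right)} = -3$
$a = 88$ ($a = 85 - -3 = 85 + 3 = 88$)
$a C = 88 \cdot 1068 = 93984$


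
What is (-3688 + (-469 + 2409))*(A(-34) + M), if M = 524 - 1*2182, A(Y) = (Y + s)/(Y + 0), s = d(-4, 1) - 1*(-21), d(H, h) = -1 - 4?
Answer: 49253396/17 ≈ 2.8973e+6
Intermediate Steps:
d(H, h) = -5
s = 16 (s = -5 - 1*(-21) = -5 + 21 = 16)
A(Y) = (16 + Y)/Y (A(Y) = (Y + 16)/(Y + 0) = (16 + Y)/Y)
M = -1658 (M = 524 - 2182 = -1658)
(-3688 + (-469 + 2409))*(A(-34) + M) = (-3688 + (-469 + 2409))*((16 - 34)/(-34) - 1658) = (-3688 + 1940)*(-1/34*(-18) - 1658) = -1748*(9/17 - 1658) = -1748*(-28177/17) = 49253396/17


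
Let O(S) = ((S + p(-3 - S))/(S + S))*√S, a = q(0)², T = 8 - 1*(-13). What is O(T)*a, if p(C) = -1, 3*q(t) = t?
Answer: 0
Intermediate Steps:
q(t) = t/3
T = 21 (T = 8 + 13 = 21)
a = 0 (a = ((⅓)*0)² = 0² = 0)
O(S) = (-1 + S)/(2*√S) (O(S) = ((S - 1)/(S + S))*√S = ((-1 + S)/((2*S)))*√S = ((-1 + S)*(1/(2*S)))*√S = ((-1 + S)/(2*S))*√S = (-1 + S)/(2*√S))
O(T)*a = ((-1 + 21)/(2*√21))*0 = ((½)*(√21/21)*20)*0 = (10*√21/21)*0 = 0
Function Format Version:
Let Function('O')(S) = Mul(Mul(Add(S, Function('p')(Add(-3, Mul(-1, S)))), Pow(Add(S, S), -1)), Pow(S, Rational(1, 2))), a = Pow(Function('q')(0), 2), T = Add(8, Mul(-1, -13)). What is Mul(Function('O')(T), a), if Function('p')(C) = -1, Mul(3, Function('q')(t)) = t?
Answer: 0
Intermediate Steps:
Function('q')(t) = Mul(Rational(1, 3), t)
T = 21 (T = Add(8, 13) = 21)
a = 0 (a = Pow(Mul(Rational(1, 3), 0), 2) = Pow(0, 2) = 0)
Function('O')(S) = Mul(Rational(1, 2), Pow(S, Rational(-1, 2)), Add(-1, S)) (Function('O')(S) = Mul(Mul(Add(S, -1), Pow(Add(S, S), -1)), Pow(S, Rational(1, 2))) = Mul(Mul(Add(-1, S), Pow(Mul(2, S), -1)), Pow(S, Rational(1, 2))) = Mul(Mul(Add(-1, S), Mul(Rational(1, 2), Pow(S, -1))), Pow(S, Rational(1, 2))) = Mul(Mul(Rational(1, 2), Pow(S, -1), Add(-1, S)), Pow(S, Rational(1, 2))) = Mul(Rational(1, 2), Pow(S, Rational(-1, 2)), Add(-1, S)))
Mul(Function('O')(T), a) = Mul(Mul(Rational(1, 2), Pow(21, Rational(-1, 2)), Add(-1, 21)), 0) = Mul(Mul(Rational(1, 2), Mul(Rational(1, 21), Pow(21, Rational(1, 2))), 20), 0) = Mul(Mul(Rational(10, 21), Pow(21, Rational(1, 2))), 0) = 0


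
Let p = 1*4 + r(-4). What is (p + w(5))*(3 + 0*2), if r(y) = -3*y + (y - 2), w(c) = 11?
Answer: 63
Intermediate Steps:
r(y) = -2 - 2*y (r(y) = -3*y + (-2 + y) = -2 - 2*y)
p = 10 (p = 1*4 + (-2 - 2*(-4)) = 4 + (-2 + 8) = 4 + 6 = 10)
(p + w(5))*(3 + 0*2) = (10 + 11)*(3 + 0*2) = 21*(3 + 0) = 21*3 = 63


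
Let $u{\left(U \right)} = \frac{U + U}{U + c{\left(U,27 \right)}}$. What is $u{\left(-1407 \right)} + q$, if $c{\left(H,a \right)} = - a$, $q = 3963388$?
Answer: $\frac{947250201}{239} \approx 3.9634 \cdot 10^{6}$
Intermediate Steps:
$u{\left(U \right)} = \frac{2 U}{-27 + U}$ ($u{\left(U \right)} = \frac{U + U}{U - 27} = \frac{2 U}{U - 27} = \frac{2 U}{-27 + U}$)
$u{\left(-1407 \right)} + q = 2 \left(-1407\right) \frac{1}{-27 - 1407} + 3963388 = 2 \left(-1407\right) \frac{1}{-1434} + 3963388 = 2 \left(-1407\right) \left(- \frac{1}{1434}\right) + 3963388 = \frac{469}{239} + 3963388 = \frac{947250201}{239}$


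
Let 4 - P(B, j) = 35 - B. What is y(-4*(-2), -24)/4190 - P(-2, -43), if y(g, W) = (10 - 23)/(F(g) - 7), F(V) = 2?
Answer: 691363/20950 ≈ 33.001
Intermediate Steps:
P(B, j) = -31 + B (P(B, j) = 4 - (35 - B) = 4 + (-35 + B) = -31 + B)
y(g, W) = 13/5 (y(g, W) = (10 - 23)/(2 - 7) = -13/(-5) = -13*(-1/5) = 13/5)
y(-4*(-2), -24)/4190 - P(-2, -43) = (13/5)/4190 - (-31 - 2) = (13/5)*(1/4190) - 1*(-33) = 13/20950 + 33 = 691363/20950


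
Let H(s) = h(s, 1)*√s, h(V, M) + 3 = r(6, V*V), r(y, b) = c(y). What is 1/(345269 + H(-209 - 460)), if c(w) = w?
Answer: 345269/119210688382 - 3*I*√669/119210688382 ≈ 2.8963e-6 - 6.5091e-10*I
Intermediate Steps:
r(y, b) = y
h(V, M) = 3 (h(V, M) = -3 + 6 = 3)
H(s) = 3*√s
1/(345269 + H(-209 - 460)) = 1/(345269 + 3*√(-209 - 460)) = 1/(345269 + 3*√(-669)) = 1/(345269 + 3*(I*√669)) = 1/(345269 + 3*I*√669)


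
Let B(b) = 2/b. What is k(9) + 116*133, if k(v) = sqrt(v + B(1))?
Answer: 15428 + sqrt(11) ≈ 15431.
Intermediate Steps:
k(v) = sqrt(2 + v) (k(v) = sqrt(v + 2/1) = sqrt(v + 2*1) = sqrt(v + 2) = sqrt(2 + v))
k(9) + 116*133 = sqrt(2 + 9) + 116*133 = sqrt(11) + 15428 = 15428 + sqrt(11)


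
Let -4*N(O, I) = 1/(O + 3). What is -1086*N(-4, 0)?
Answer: -543/2 ≈ -271.50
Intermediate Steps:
N(O, I) = -1/(4*(3 + O)) (N(O, I) = -1/(4*(O + 3)) = -1/(4*(3 + O)))
-1086*N(-4, 0) = -(-1086)/(12 + 4*(-4)) = -(-1086)/(12 - 16) = -(-1086)/(-4) = -(-1086)*(-1)/4 = -1086*¼ = -543/2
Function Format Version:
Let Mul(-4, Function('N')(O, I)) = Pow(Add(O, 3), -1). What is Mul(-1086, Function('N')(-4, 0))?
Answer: Rational(-543, 2) ≈ -271.50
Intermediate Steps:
Function('N')(O, I) = Mul(Rational(-1, 4), Pow(Add(3, O), -1)) (Function('N')(O, I) = Mul(Rational(-1, 4), Pow(Add(O, 3), -1)) = Mul(Rational(-1, 4), Pow(Add(3, O), -1)))
Mul(-1086, Function('N')(-4, 0)) = Mul(-1086, Mul(-1, Pow(Add(12, Mul(4, -4)), -1))) = Mul(-1086, Mul(-1, Pow(Add(12, -16), -1))) = Mul(-1086, Mul(-1, Pow(-4, -1))) = Mul(-1086, Mul(-1, Rational(-1, 4))) = Mul(-1086, Rational(1, 4)) = Rational(-543, 2)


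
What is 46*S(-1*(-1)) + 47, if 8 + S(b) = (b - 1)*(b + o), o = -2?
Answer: -321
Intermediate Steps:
S(b) = -8 + (-1 + b)*(-2 + b) (S(b) = -8 + (b - 1)*(b - 2) = -8 + (-1 + b)*(-2 + b))
46*S(-1*(-1)) + 47 = 46*(-6 + (-1*(-1))**2 - (-3)*(-1)) + 47 = 46*(-6 + 1**2 - 3*1) + 47 = 46*(-6 + 1 - 3) + 47 = 46*(-8) + 47 = -368 + 47 = -321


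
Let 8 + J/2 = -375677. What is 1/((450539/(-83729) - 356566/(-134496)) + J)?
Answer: -5630607792/4230685147064405 ≈ -1.3309e-6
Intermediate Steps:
J = -751370 (J = -16 + 2*(-375677) = -16 - 751354 = -751370)
1/((450539/(-83729) - 356566/(-134496)) + J) = 1/((450539/(-83729) - 356566/(-134496)) - 751370) = 1/((450539*(-1/83729) - 356566*(-1/134496)) - 751370) = 1/((-450539/83729 + 178283/67248) - 751370) = 1/(-15370389365/5630607792 - 751370) = 1/(-4230685147064405/5630607792) = -5630607792/4230685147064405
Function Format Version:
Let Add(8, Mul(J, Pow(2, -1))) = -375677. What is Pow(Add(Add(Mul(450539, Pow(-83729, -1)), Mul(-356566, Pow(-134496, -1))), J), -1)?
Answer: Rational(-5630607792, 4230685147064405) ≈ -1.3309e-6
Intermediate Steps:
J = -751370 (J = Add(-16, Mul(2, -375677)) = Add(-16, -751354) = -751370)
Pow(Add(Add(Mul(450539, Pow(-83729, -1)), Mul(-356566, Pow(-134496, -1))), J), -1) = Pow(Add(Add(Mul(450539, Pow(-83729, -1)), Mul(-356566, Pow(-134496, -1))), -751370), -1) = Pow(Add(Add(Mul(450539, Rational(-1, 83729)), Mul(-356566, Rational(-1, 134496))), -751370), -1) = Pow(Add(Add(Rational(-450539, 83729), Rational(178283, 67248)), -751370), -1) = Pow(Add(Rational(-15370389365, 5630607792), -751370), -1) = Pow(Rational(-4230685147064405, 5630607792), -1) = Rational(-5630607792, 4230685147064405)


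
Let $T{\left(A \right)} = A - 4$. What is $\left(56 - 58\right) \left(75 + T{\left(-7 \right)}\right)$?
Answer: $-128$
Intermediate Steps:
$T{\left(A \right)} = -4 + A$
$\left(56 - 58\right) \left(75 + T{\left(-7 \right)}\right) = \left(56 - 58\right) \left(75 - 11\right) = - 2 \left(75 - 11\right) = \left(-2\right) 64 = -128$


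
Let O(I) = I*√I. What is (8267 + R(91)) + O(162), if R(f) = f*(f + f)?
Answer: 24829 + 1458*√2 ≈ 26891.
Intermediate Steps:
O(I) = I^(3/2)
R(f) = 2*f² (R(f) = f*(2*f) = 2*f²)
(8267 + R(91)) + O(162) = (8267 + 2*91²) + 162^(3/2) = (8267 + 2*8281) + 1458*√2 = (8267 + 16562) + 1458*√2 = 24829 + 1458*√2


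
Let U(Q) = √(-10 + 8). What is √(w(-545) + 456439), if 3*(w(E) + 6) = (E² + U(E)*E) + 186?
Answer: √(4999530 - 1635*I*√2)/3 ≈ 745.32 - 0.17235*I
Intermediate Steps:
U(Q) = I*√2 (U(Q) = √(-2) = I*√2)
w(E) = 56 + E²/3 + I*E*√2/3 (w(E) = -6 + ((E² + (I*√2)*E) + 186)/3 = -6 + ((E² + I*E*√2) + 186)/3 = -6 + (186 + E² + I*E*√2)/3 = -6 + (62 + E²/3 + I*E*√2/3) = 56 + E²/3 + I*E*√2/3)
√(w(-545) + 456439) = √((56 + (⅓)*(-545)² + (⅓)*I*(-545)*√2) + 456439) = √((56 + (⅓)*297025 - 545*I*√2/3) + 456439) = √((56 + 297025/3 - 545*I*√2/3) + 456439) = √((297193/3 - 545*I*√2/3) + 456439) = √(1666510/3 - 545*I*√2/3)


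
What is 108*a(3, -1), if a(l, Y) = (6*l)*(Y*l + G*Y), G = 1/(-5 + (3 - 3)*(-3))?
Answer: -27216/5 ≈ -5443.2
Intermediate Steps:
G = -⅕ (G = 1/(-5 + 0*(-3)) = 1/(-5 + 0) = 1/(-5) = -⅕ ≈ -0.20000)
a(l, Y) = 6*l*(-Y/5 + Y*l) (a(l, Y) = (6*l)*(Y*l - Y/5) = (6*l)*(-Y/5 + Y*l) = 6*l*(-Y/5 + Y*l))
108*a(3, -1) = 108*((6/5)*(-1)*3*(-1 + 5*3)) = 108*((6/5)*(-1)*3*(-1 + 15)) = 108*((6/5)*(-1)*3*14) = 108*(-252/5) = -27216/5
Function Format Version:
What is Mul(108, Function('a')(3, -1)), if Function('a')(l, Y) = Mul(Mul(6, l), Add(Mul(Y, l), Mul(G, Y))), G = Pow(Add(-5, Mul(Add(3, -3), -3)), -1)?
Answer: Rational(-27216, 5) ≈ -5443.2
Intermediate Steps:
G = Rational(-1, 5) (G = Pow(Add(-5, Mul(0, -3)), -1) = Pow(Add(-5, 0), -1) = Pow(-5, -1) = Rational(-1, 5) ≈ -0.20000)
Function('a')(l, Y) = Mul(6, l, Add(Mul(Rational(-1, 5), Y), Mul(Y, l))) (Function('a')(l, Y) = Mul(Mul(6, l), Add(Mul(Y, l), Mul(Rational(-1, 5), Y))) = Mul(Mul(6, l), Add(Mul(Rational(-1, 5), Y), Mul(Y, l))) = Mul(6, l, Add(Mul(Rational(-1, 5), Y), Mul(Y, l))))
Mul(108, Function('a')(3, -1)) = Mul(108, Mul(Rational(6, 5), -1, 3, Add(-1, Mul(5, 3)))) = Mul(108, Mul(Rational(6, 5), -1, 3, Add(-1, 15))) = Mul(108, Mul(Rational(6, 5), -1, 3, 14)) = Mul(108, Rational(-252, 5)) = Rational(-27216, 5)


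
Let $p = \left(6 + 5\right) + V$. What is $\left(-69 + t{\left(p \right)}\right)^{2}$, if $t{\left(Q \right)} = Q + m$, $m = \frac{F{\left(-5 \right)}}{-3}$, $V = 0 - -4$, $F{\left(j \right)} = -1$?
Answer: $\frac{25921}{9} \approx 2880.1$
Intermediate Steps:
$V = 4$ ($V = 0 + 4 = 4$)
$p = 15$ ($p = \left(6 + 5\right) + 4 = 11 + 4 = 15$)
$m = \frac{1}{3}$ ($m = - \frac{1}{-3} = \left(-1\right) \left(- \frac{1}{3}\right) = \frac{1}{3} \approx 0.33333$)
$t{\left(Q \right)} = \frac{1}{3} + Q$ ($t{\left(Q \right)} = Q + \frac{1}{3} = \frac{1}{3} + Q$)
$\left(-69 + t{\left(p \right)}\right)^{2} = \left(-69 + \left(\frac{1}{3} + 15\right)\right)^{2} = \left(-69 + \frac{46}{3}\right)^{2} = \left(- \frac{161}{3}\right)^{2} = \frac{25921}{9}$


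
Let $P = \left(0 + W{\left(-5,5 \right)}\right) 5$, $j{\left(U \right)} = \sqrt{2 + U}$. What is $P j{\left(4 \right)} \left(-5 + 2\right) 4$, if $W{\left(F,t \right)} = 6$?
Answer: $- 360 \sqrt{6} \approx -881.82$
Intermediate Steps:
$P = 30$ ($P = \left(0 + 6\right) 5 = 6 \cdot 5 = 30$)
$P j{\left(4 \right)} \left(-5 + 2\right) 4 = 30 \sqrt{2 + 4} \left(-5 + 2\right) 4 = 30 \sqrt{6} \left(\left(-3\right) 4\right) = 30 \sqrt{6} \left(-12\right) = - 360 \sqrt{6}$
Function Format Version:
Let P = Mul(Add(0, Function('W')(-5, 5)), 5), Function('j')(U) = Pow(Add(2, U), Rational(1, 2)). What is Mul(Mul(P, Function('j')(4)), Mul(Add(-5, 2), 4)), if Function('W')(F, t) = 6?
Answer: Mul(-360, Pow(6, Rational(1, 2))) ≈ -881.82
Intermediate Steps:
P = 30 (P = Mul(Add(0, 6), 5) = Mul(6, 5) = 30)
Mul(Mul(P, Function('j')(4)), Mul(Add(-5, 2), 4)) = Mul(Mul(30, Pow(Add(2, 4), Rational(1, 2))), Mul(Add(-5, 2), 4)) = Mul(Mul(30, Pow(6, Rational(1, 2))), Mul(-3, 4)) = Mul(Mul(30, Pow(6, Rational(1, 2))), -12) = Mul(-360, Pow(6, Rational(1, 2)))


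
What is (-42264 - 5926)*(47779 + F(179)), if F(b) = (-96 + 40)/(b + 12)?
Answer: -439769073270/191 ≈ -2.3025e+9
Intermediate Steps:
F(b) = -56/(12 + b)
(-42264 - 5926)*(47779 + F(179)) = (-42264 - 5926)*(47779 - 56/(12 + 179)) = -48190*(47779 - 56/191) = -48190*9125733/191 = -439769073270/191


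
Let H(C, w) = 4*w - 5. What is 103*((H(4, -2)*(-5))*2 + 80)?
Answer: 21630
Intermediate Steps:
H(C, w) = -5 + 4*w
103*((H(4, -2)*(-5))*2 + 80) = 103*(((-5 + 4*(-2))*(-5))*2 + 80) = 103*(((-5 - 8)*(-5))*2 + 80) = 103*(-13*(-5)*2 + 80) = 103*(65*2 + 80) = 103*(130 + 80) = 103*210 = 21630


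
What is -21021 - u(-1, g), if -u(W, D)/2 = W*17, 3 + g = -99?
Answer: -21055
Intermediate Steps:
g = -102 (g = -3 - 99 = -102)
u(W, D) = -34*W (u(W, D) = -2*W*17 = -34*W)
-21021 - u(-1, g) = -21021 - (-34)*(-1) = -21021 - 1*34 = -21021 - 34 = -21055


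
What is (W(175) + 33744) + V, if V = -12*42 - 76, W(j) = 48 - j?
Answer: 33037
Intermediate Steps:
V = -580 (V = -504 - 76 = -580)
(W(175) + 33744) + V = ((48 - 1*175) + 33744) - 580 = ((48 - 175) + 33744) - 580 = (-127 + 33744) - 580 = 33617 - 580 = 33037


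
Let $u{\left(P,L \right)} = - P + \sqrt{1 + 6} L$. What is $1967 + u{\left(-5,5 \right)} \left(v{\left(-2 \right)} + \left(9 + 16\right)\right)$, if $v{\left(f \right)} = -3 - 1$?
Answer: $2072 + 105 \sqrt{7} \approx 2349.8$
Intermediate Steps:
$v{\left(f \right)} = -4$
$u{\left(P,L \right)} = - P + L \sqrt{7}$ ($u{\left(P,L \right)} = - P + \sqrt{7} L = - P + L \sqrt{7}$)
$1967 + u{\left(-5,5 \right)} \left(v{\left(-2 \right)} + \left(9 + 16\right)\right) = 1967 + \left(\left(-1\right) \left(-5\right) + 5 \sqrt{7}\right) \left(-4 + \left(9 + 16\right)\right) = 1967 + \left(5 + 5 \sqrt{7}\right) \left(-4 + 25\right) = 1967 + \left(5 + 5 \sqrt{7}\right) 21 = 1967 + \left(105 + 105 \sqrt{7}\right) = 2072 + 105 \sqrt{7}$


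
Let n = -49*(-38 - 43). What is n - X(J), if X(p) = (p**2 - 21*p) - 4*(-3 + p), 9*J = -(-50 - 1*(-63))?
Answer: 317423/81 ≈ 3918.8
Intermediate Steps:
n = 3969 (n = -49*(-81) = 3969)
J = -13/9 (J = (-(-50 - 1*(-63)))/9 = (-(-50 + 63))/9 = (-1*13)/9 = (1/9)*(-13) = -13/9 ≈ -1.4444)
X(p) = 12 + p**2 - 25*p (X(p) = (p**2 - 21*p) + (12 - 4*p) = 12 + p**2 - 25*p)
n - X(J) = 3969 - (12 + (-13/9)**2 - 25*(-13/9)) = 3969 - (12 + 169/81 + 325/9) = 3969 - 1*4066/81 = 3969 - 4066/81 = 317423/81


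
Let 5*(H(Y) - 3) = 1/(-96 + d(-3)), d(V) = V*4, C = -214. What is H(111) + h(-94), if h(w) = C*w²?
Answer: -1021086541/540 ≈ -1.8909e+6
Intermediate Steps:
d(V) = 4*V
h(w) = -214*w²
H(Y) = 1619/540 (H(Y) = 3 + 1/(5*(-96 + 4*(-3))) = 3 + 1/(5*(-96 - 12)) = 3 + (⅕)/(-108) = 3 + (⅕)*(-1/108) = 3 - 1/540 = 1619/540)
H(111) + h(-94) = 1619/540 - 214*(-94)² = 1619/540 - 214*8836 = 1619/540 - 1890904 = -1021086541/540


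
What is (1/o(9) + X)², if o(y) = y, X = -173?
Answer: 2421136/81 ≈ 29891.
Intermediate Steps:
(1/o(9) + X)² = (1/9 - 173)² = (⅑ - 173)² = (-1556/9)² = 2421136/81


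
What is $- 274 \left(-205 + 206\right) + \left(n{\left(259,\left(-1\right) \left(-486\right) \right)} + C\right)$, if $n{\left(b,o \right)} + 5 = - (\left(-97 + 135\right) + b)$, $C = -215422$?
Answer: $-215998$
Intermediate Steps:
$n{\left(b,o \right)} = -43 - b$ ($n{\left(b,o \right)} = -5 - \left(\left(-97 + 135\right) + b\right) = -5 - \left(38 + b\right) = -43 - b$)
$- 274 \left(-205 + 206\right) + \left(n{\left(259,\left(-1\right) \left(-486\right) \right)} + C\right) = - 274 \left(-205 + 206\right) - 215724 = \left(-274\right) 1 - 215724 = -274 - 215724 = -215998$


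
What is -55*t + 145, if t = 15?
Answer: -680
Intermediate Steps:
-55*t + 145 = -55*15 + 145 = -825 + 145 = -680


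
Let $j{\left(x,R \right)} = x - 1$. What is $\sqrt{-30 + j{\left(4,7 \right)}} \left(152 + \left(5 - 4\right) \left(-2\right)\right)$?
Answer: $450 i \sqrt{3} \approx 779.42 i$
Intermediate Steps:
$j{\left(x,R \right)} = -1 + x$
$\sqrt{-30 + j{\left(4,7 \right)}} \left(152 + \left(5 - 4\right) \left(-2\right)\right) = \sqrt{-30 + \left(-1 + 4\right)} \left(152 + \left(5 - 4\right) \left(-2\right)\right) = \sqrt{-30 + 3} \left(152 + 1 \left(-2\right)\right) = \sqrt{-27} \left(152 - 2\right) = 3 i \sqrt{3} \cdot 150 = 450 i \sqrt{3}$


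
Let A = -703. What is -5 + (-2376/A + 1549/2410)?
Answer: -1656043/1694230 ≈ -0.97746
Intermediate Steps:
-5 + (-2376/A + 1549/2410) = -5 + (-2376/(-703) + 1549/2410) = -5 + (-2376*(-1/703) + 1549*(1/2410)) = -5 + (2376/703 + 1549/2410) = -5 + 6815107/1694230 = -1656043/1694230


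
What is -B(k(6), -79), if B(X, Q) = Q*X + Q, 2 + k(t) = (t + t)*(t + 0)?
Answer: 5609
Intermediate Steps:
k(t) = -2 + 2*t² (k(t) = -2 + (t + t)*(t + 0) = -2 + (2*t)*t = -2 + 2*t²)
B(X, Q) = Q + Q*X
-B(k(6), -79) = -(-79)*(1 + (-2 + 2*6²)) = -(-79)*(1 + (-2 + 2*36)) = -(-79)*(1 + (-2 + 72)) = -(-79)*(1 + 70) = -(-79)*71 = -1*(-5609) = 5609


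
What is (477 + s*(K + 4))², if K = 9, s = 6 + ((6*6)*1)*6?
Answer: 11309769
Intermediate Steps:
s = 222 (s = 6 + (36*1)*6 = 6 + 36*6 = 6 + 216 = 222)
(477 + s*(K + 4))² = (477 + 222*(9 + 4))² = (477 + 222*13)² = (477 + 2886)² = 3363² = 11309769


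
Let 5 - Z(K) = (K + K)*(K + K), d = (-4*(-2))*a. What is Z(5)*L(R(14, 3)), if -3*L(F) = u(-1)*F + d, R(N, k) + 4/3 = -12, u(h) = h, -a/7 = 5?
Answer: -76000/9 ≈ -8444.4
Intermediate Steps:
a = -35 (a = -7*5 = -35)
d = -280 (d = -4*(-2)*(-35) = 8*(-35) = -280)
R(N, k) = -40/3 (R(N, k) = -4/3 - 12 = -40/3)
L(F) = 280/3 + F/3 (L(F) = -(-F - 280)/3 = -(-280 - F)/3 = 280/3 + F/3)
Z(K) = 5 - 4*K² (Z(K) = 5 - (K + K)*(K + K) = 5 - 2*K*2*K = 5 - 4*K²)
Z(5)*L(R(14, 3)) = (5 - 4*5²)*(280/3 + (⅓)*(-40/3)) = (5 - 4*25)*(280/3 - 40/9) = (5 - 100)*(800/9) = -95*800/9 = -76000/9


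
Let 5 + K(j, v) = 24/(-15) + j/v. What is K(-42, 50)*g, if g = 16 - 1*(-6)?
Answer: -4092/25 ≈ -163.68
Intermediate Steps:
K(j, v) = -33/5 + j/v (K(j, v) = -5 + (24/(-15) + j/v) = -5 + (24*(-1/15) + j/v) = -5 + (-8/5 + j/v) = -33/5 + j/v)
g = 22 (g = 16 + 6 = 22)
K(-42, 50)*g = (-33/5 - 42/50)*22 = (-33/5 - 42*1/50)*22 = (-33/5 - 21/25)*22 = -186/25*22 = -4092/25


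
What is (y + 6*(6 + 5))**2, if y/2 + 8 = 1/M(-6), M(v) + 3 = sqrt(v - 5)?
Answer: 2*(-1399*I + 3700*sqrt(11))/(-I + 3*sqrt(11)) ≈ 2470.0 - 32.967*I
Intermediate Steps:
M(v) = -3 + sqrt(-5 + v) (M(v) = -3 + sqrt(v - 5) = -3 + sqrt(-5 + v))
y = -16 + 2/(-3 + I*sqrt(11)) (y = -16 + 2/(-3 + sqrt(-5 - 6)) = -16 + 2/(-3 + sqrt(-11)) = -16 + 2/(-3 + I*sqrt(11)) ≈ -16.3 - 0.33166*I)
(y + 6*(6 + 5))**2 = ((-163/10 - I*sqrt(11)/10) + 6*(6 + 5))**2 = ((-163/10 - I*sqrt(11)/10) + 6*11)**2 = ((-163/10 - I*sqrt(11)/10) + 66)**2 = (497/10 - I*sqrt(11)/10)**2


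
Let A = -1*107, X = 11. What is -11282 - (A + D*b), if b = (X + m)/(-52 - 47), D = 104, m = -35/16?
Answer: -736939/66 ≈ -11166.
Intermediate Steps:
A = -107
m = -35/16 (m = -35*1/16 = -35/16 ≈ -2.1875)
b = -47/528 (b = (11 - 35/16)/(-52 - 47) = (141/16)/(-99) = (141/16)*(-1/99) = -47/528 ≈ -0.089015)
-11282 - (A + D*b) = -11282 - (-107 + 104*(-47/528)) = -11282 - (-107 - 611/66) = -11282 - 1*(-7673/66) = -11282 + 7673/66 = -736939/66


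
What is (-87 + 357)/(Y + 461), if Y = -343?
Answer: 135/59 ≈ 2.2881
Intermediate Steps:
(-87 + 357)/(Y + 461) = (-87 + 357)/(-343 + 461) = 270/118 = 270*(1/118) = 135/59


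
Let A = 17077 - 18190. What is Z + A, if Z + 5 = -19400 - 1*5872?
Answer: -26390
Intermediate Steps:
A = -1113
Z = -25277 (Z = -5 + (-19400 - 1*5872) = -5 + (-19400 - 5872) = -5 - 25272 = -25277)
Z + A = -25277 - 1113 = -26390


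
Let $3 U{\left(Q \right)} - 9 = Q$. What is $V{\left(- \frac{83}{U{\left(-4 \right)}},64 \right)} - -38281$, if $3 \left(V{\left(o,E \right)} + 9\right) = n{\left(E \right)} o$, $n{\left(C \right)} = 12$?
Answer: $\frac{190364}{5} \approx 38073.0$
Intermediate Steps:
$U{\left(Q \right)} = 3 + \frac{Q}{3}$
$V{\left(o,E \right)} = -9 + 4 o$ ($V{\left(o,E \right)} = -9 + \frac{12 o}{3} = -9 + 4 o$)
$V{\left(- \frac{83}{U{\left(-4 \right)}},64 \right)} - -38281 = \left(-9 + 4 \left(- \frac{83}{3 + \frac{1}{3} \left(-4\right)}\right)\right) - -38281 = \left(-9 + 4 \left(- \frac{83}{3 - \frac{4}{3}}\right)\right) + 38281 = \left(-9 + 4 \left(- \frac{83}{\frac{5}{3}}\right)\right) + 38281 = \left(-9 + 4 \left(\left(-83\right) \frac{3}{5}\right)\right) + 38281 = \left(-9 + 4 \left(- \frac{249}{5}\right)\right) + 38281 = \left(-9 - \frac{996}{5}\right) + 38281 = - \frac{1041}{5} + 38281 = \frac{190364}{5}$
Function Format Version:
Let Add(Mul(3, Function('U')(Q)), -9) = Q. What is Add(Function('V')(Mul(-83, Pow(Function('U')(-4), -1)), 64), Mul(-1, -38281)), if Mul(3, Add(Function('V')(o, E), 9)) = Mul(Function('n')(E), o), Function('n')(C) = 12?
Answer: Rational(190364, 5) ≈ 38073.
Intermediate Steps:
Function('U')(Q) = Add(3, Mul(Rational(1, 3), Q))
Function('V')(o, E) = Add(-9, Mul(4, o)) (Function('V')(o, E) = Add(-9, Mul(Rational(1, 3), Mul(12, o))) = Add(-9, Mul(4, o)))
Add(Function('V')(Mul(-83, Pow(Function('U')(-4), -1)), 64), Mul(-1, -38281)) = Add(Add(-9, Mul(4, Mul(-83, Pow(Add(3, Mul(Rational(1, 3), -4)), -1)))), Mul(-1, -38281)) = Add(Add(-9, Mul(4, Mul(-83, Pow(Add(3, Rational(-4, 3)), -1)))), 38281) = Add(Add(-9, Mul(4, Mul(-83, Pow(Rational(5, 3), -1)))), 38281) = Add(Add(-9, Mul(4, Mul(-83, Rational(3, 5)))), 38281) = Add(Add(-9, Mul(4, Rational(-249, 5))), 38281) = Add(Add(-9, Rational(-996, 5)), 38281) = Add(Rational(-1041, 5), 38281) = Rational(190364, 5)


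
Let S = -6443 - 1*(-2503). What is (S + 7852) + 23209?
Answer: 27121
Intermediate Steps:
S = -3940 (S = -6443 + 2503 = -3940)
(S + 7852) + 23209 = (-3940 + 7852) + 23209 = 3912 + 23209 = 27121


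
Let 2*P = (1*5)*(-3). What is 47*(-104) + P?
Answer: -9791/2 ≈ -4895.5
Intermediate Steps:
P = -15/2 (P = ((1*5)*(-3))/2 = (5*(-3))/2 = (1/2)*(-15) = -15/2 ≈ -7.5000)
47*(-104) + P = 47*(-104) - 15/2 = -4888 - 15/2 = -9791/2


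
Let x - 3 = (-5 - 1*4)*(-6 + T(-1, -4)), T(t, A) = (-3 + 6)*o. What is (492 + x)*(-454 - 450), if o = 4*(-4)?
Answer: -886824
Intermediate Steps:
o = -16
T(t, A) = -48 (T(t, A) = (-3 + 6)*(-16) = 3*(-16) = -48)
x = 489 (x = 3 + (-5 - 1*4)*(-6 - 48) = 3 + (-5 - 4)*(-54) = 3 - 9*(-54) = 3 + 486 = 489)
(492 + x)*(-454 - 450) = (492 + 489)*(-454 - 450) = 981*(-904) = -886824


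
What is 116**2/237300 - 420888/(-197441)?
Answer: 25633372124/11713187325 ≈ 2.1884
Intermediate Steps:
116**2/237300 - 420888/(-197441) = 13456*(1/237300) - 420888*(-1/197441) = 3364/59325 + 420888/197441 = 25633372124/11713187325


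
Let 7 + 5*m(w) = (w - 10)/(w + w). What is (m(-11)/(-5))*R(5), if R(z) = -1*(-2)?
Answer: 133/275 ≈ 0.48364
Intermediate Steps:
m(w) = -7/5 + (-10 + w)/(10*w) (m(w) = -7/5 + ((w - 10)/(w + w))/5 = -7/5 + ((-10 + w)/((2*w)))/5 = -7/5 + ((-10 + w)*(1/(2*w)))/5 = -7/5 + ((-10 + w)/(2*w))/5 = -7/5 + (-10 + w)/(10*w))
R(z) = 2
(m(-11)/(-5))*R(5) = ((-13/10 - 1/(-11))/(-5))*2 = ((-13/10 - 1*(-1/11))*(-⅕))*2 = ((-13/10 + 1/11)*(-⅕))*2 = -133/110*(-⅕)*2 = (133/550)*2 = 133/275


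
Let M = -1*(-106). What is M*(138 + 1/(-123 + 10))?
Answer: 1652858/113 ≈ 14627.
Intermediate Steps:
M = 106
M*(138 + 1/(-123 + 10)) = 106*(138 + 1/(-123 + 10)) = 106*(138 + 1/(-113)) = 106*(138 - 1/113) = 106*(15593/113) = 1652858/113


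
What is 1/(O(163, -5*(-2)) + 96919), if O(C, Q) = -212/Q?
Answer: 5/484489 ≈ 1.0320e-5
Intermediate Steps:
1/(O(163, -5*(-2)) + 96919) = 1/(-212/((-5*(-2))) + 96919) = 1/(-212/10 + 96919) = 1/(-212*⅒ + 96919) = 1/(-106/5 + 96919) = 1/(484489/5) = 5/484489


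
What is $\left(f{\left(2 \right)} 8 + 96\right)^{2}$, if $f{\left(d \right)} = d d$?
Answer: $16384$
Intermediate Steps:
$f{\left(d \right)} = d^{2}$
$\left(f{\left(2 \right)} 8 + 96\right)^{2} = \left(2^{2} \cdot 8 + 96\right)^{2} = \left(4 \cdot 8 + 96\right)^{2} = \left(32 + 96\right)^{2} = 128^{2} = 16384$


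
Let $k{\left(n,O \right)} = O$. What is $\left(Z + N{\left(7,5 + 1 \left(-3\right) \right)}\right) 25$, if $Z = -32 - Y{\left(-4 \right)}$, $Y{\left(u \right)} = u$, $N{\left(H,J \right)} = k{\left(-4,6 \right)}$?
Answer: $-550$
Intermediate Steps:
$N{\left(H,J \right)} = 6$
$Z = -28$ ($Z = -32 - -4 = -32 + 4 = -28$)
$\left(Z + N{\left(7,5 + 1 \left(-3\right) \right)}\right) 25 = \left(-28 + 6\right) 25 = \left(-22\right) 25 = -550$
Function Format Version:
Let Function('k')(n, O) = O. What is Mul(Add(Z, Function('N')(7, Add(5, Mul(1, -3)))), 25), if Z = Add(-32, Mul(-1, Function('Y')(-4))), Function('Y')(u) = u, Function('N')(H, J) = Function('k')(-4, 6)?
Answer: -550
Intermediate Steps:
Function('N')(H, J) = 6
Z = -28 (Z = Add(-32, Mul(-1, -4)) = Add(-32, 4) = -28)
Mul(Add(Z, Function('N')(7, Add(5, Mul(1, -3)))), 25) = Mul(Add(-28, 6), 25) = Mul(-22, 25) = -550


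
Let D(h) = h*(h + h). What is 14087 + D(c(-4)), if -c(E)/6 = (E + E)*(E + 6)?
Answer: 32519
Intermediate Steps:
c(E) = -12*E*(6 + E) (c(E) = -6*(E + E)*(E + 6) = -6*2*E*(6 + E) = -12*E*(6 + E))
D(h) = 2*h² (D(h) = h*(2*h) = 2*h²)
14087 + D(c(-4)) = 14087 + 2*(-12*(-4)*(6 - 4))² = 14087 + 2*(-12*(-4)*2)² = 14087 + 2*96² = 14087 + 2*9216 = 14087 + 18432 = 32519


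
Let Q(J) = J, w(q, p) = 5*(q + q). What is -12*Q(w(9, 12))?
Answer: -1080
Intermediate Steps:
w(q, p) = 10*q (w(q, p) = 5*(2*q) = 10*q)
-12*Q(w(9, 12)) = -120*9 = -12*90 = -1080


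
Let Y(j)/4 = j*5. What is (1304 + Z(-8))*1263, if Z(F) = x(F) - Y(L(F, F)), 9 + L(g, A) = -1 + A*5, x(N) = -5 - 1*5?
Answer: 2897322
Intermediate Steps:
x(N) = -10 (x(N) = -5 - 5 = -10)
L(g, A) = -10 + 5*A (L(g, A) = -9 + (-1 + A*5) = -9 + (-1 + 5*A) = -10 + 5*A)
Y(j) = 20*j (Y(j) = 4*(j*5) = 4*(5*j) = 20*j)
Z(F) = 190 - 100*F (Z(F) = -10 - 20*(-10 + 5*F) = -10 - (-200 + 100*F) = -10 + (200 - 100*F) = 190 - 100*F)
(1304 + Z(-8))*1263 = (1304 + (190 - 100*(-8)))*1263 = (1304 + (190 + 800))*1263 = (1304 + 990)*1263 = 2294*1263 = 2897322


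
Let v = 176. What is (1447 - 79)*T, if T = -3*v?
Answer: -722304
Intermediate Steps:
T = -528 (T = -3*176 = -528)
(1447 - 79)*T = (1447 - 79)*(-528) = 1368*(-528) = -722304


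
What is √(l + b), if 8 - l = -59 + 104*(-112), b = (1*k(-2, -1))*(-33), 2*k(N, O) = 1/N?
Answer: 7*√957/2 ≈ 108.27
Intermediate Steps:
k(N, O) = 1/(2*N)
b = 33/4 (b = (1*((½)/(-2)))*(-33) = (1*((½)*(-½)))*(-33) = (1*(-¼))*(-33) = -¼*(-33) = 33/4 ≈ 8.2500)
l = 11715 (l = 8 - (-59 + 104*(-112)) = 8 - (-59 - 11648) = 8 - 1*(-11707) = 8 + 11707 = 11715)
√(l + b) = √(11715 + 33/4) = √(46893/4) = 7*√957/2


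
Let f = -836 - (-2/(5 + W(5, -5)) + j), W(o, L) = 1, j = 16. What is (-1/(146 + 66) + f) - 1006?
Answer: -1181479/636 ≈ -1857.7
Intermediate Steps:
f = -2555/3 (f = -836 - (-2/(5 + 1) + 16) = -836 - (-2/6 + 16) = -836 - ((⅙)*(-2) + 16) = -836 - (-⅓ + 16) = -836 - 1*47/3 = -836 - 47/3 = -2555/3 ≈ -851.67)
(-1/(146 + 66) + f) - 1006 = (-1/(146 + 66) - 2555/3) - 1006 = (-1/212 - 2555/3) - 1006 = -541663/636 - 1006 = -1181479/636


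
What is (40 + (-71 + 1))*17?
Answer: -510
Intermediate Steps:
(40 + (-71 + 1))*17 = (40 - 70)*17 = -30*17 = -510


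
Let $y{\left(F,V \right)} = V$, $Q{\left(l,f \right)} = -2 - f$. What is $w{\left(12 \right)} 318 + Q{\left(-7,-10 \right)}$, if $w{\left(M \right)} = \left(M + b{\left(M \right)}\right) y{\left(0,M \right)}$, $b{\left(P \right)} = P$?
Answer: $91592$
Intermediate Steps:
$w{\left(M \right)} = 2 M^{2}$ ($w{\left(M \right)} = \left(M + M\right) M = 2 M M = 2 M^{2}$)
$w{\left(12 \right)} 318 + Q{\left(-7,-10 \right)} = 2 \cdot 12^{2} \cdot 318 - -8 = 2 \cdot 144 \cdot 318 + \left(-2 + 10\right) = 288 \cdot 318 + 8 = 91584 + 8 = 91592$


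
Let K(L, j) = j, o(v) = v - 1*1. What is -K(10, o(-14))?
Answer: 15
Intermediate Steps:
o(v) = -1 + v (o(v) = v - 1 = -1 + v)
-K(10, o(-14)) = -(-1 - 14) = -1*(-15) = 15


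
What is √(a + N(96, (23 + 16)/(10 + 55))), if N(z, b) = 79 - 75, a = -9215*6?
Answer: I*√55286 ≈ 235.13*I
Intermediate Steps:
a = -55290
N(z, b) = 4
√(a + N(96, (23 + 16)/(10 + 55))) = √(-55290 + 4) = √(-55286) = I*√55286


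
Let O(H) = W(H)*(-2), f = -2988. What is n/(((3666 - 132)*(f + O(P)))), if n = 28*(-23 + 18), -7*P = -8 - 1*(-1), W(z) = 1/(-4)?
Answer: 28/2111565 ≈ 1.3260e-5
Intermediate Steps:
W(z) = -¼
P = 1 (P = -(-8 - 1*(-1))/7 = -(-8 + 1)/7 = -⅐*(-7) = 1)
O(H) = ½ (O(H) = -¼*(-2) = ½)
n = -140 (n = 28*(-5) = -140)
n/(((3666 - 132)*(f + O(P)))) = -140*1/((-2988 + ½)*(3666 - 132)) = -140/(3534*(-5975/2)) = -140/(-10557825) = -140*(-1/10557825) = 28/2111565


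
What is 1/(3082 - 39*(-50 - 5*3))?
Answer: 1/5617 ≈ 0.00017803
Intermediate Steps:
1/(3082 - 39*(-50 - 5*3)) = 1/(3082 - 39*(-50 - 15)) = 1/(3082 - 39*(-65)) = 1/(3082 + 2535) = 1/5617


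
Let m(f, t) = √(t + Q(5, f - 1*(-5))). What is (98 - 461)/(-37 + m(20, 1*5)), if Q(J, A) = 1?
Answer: 13431/1363 + 363*√6/1363 ≈ 10.506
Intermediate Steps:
m(f, t) = √(1 + t) (m(f, t) = √(t + 1) = √(1 + t))
(98 - 461)/(-37 + m(20, 1*5)) = (98 - 461)/(-37 + √(1 + 1*5)) = -363/(-37 + √(1 + 5)) = -363/(-37 + √6)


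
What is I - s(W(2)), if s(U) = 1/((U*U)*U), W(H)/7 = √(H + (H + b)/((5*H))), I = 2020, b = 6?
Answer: 2020 - 5*√70/67228 ≈ 2020.0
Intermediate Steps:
W(H) = 7*√(H + (6 + H)/(5*H)) (W(H) = 7*√(H + (H + 6)/((5*H))) = 7*√(H + (6 + H)*(1/(5*H))) = 7*√(H + (6 + H)/(5*H)))
s(U) = U⁻³ (s(U) = 1/(U²*U) = 1/(U³) = U⁻³)
I - s(W(2)) = 2020 - 1/(7*√(5 + 25*2 + 30/2)/5)³ = 2020 - 1/(7*√(5 + 50 + 30*(½))/5)³ = 2020 - 1/(7*√(5 + 50 + 15)/5)³ = 2020 - 1/(7*√70/5)³ = 2020 - 5*√70/67228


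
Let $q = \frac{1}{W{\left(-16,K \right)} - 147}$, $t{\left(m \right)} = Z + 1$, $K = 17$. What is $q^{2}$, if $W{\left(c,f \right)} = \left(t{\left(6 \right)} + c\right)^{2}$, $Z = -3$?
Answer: $\frac{1}{31329} \approx 3.1919 \cdot 10^{-5}$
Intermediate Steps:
$t{\left(m \right)} = -2$ ($t{\left(m \right)} = -3 + 1 = -2$)
$W{\left(c,f \right)} = \left(-2 + c\right)^{2}$
$q = \frac{1}{177}$ ($q = \frac{1}{\left(-2 - 16\right)^{2} - 147} = \frac{1}{\left(-18\right)^{2} - 147} = \frac{1}{324 - 147} = \frac{1}{177} \approx 0.0056497$)
$q^{2} = \left(\frac{1}{177}\right)^{2} = \frac{1}{31329}$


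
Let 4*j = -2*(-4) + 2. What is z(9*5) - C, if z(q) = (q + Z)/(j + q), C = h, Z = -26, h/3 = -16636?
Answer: 249542/5 ≈ 49908.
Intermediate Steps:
h = -49908 (h = 3*(-16636) = -49908)
j = 5/2 (j = (-2*(-4) + 2)/4 = (8 + 2)/4 = (1/4)*10 = 5/2 ≈ 2.5000)
C = -49908
z(q) = (-26 + q)/(5/2 + q) (z(q) = (q - 26)/(5/2 + q) = (-26 + q)/(5/2 + q))
z(9*5) - C = 2*(-26 + 9*5)/(5 + 2*(9*5)) - 1*(-49908) = 2*(-26 + 45)/(5 + 2*45) + 49908 = 2*19/(5 + 90) + 49908 = 2*19/95 + 49908 = 2*(1/95)*19 + 49908 = 2/5 + 49908 = 249542/5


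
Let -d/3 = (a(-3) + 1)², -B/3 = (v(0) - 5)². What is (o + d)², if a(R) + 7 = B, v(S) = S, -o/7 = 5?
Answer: 388799524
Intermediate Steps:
o = -35 (o = -7*5 = -35)
B = -75 (B = -3*(0 - 5)² = -3*(-5)² = -3*25 = -75)
a(R) = -82 (a(R) = -7 - 75 = -82)
d = -19683 (d = -3*(-82 + 1)² = -3*(-81)² = -3*6561 = -19683)
(o + d)² = (-35 - 19683)² = (-19718)² = 388799524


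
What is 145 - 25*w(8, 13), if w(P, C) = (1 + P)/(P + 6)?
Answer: 1805/14 ≈ 128.93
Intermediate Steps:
w(P, C) = (1 + P)/(6 + P)
145 - 25*w(8, 13) = 145 - 25*(1 + 8)/(6 + 8) = 145 - 25*9/14 = 145 - 225/14 = 1805/14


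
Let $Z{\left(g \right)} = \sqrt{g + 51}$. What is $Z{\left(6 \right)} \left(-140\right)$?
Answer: $- 140 \sqrt{57} \approx -1057.0$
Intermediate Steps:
$Z{\left(g \right)} = \sqrt{51 + g}$
$Z{\left(6 \right)} \left(-140\right) = \sqrt{51 + 6} \left(-140\right) = \sqrt{57} \left(-140\right) = - 140 \sqrt{57}$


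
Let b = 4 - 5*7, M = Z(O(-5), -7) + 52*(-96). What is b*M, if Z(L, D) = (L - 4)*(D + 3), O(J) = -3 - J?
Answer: 154504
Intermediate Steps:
Z(L, D) = (-4 + L)*(3 + D)
M = -4984 (M = (-12 - 4*(-7) + 3*(-3 - 1*(-5)) - 7*(-3 - 1*(-5))) + 52*(-96) = (-12 + 28 + 3*(-3 + 5) - 7*(-3 + 5)) - 4992 = (-12 + 28 + 3*2 - 7*2) - 4992 = (-12 + 28 + 6 - 14) - 4992 = 8 - 4992 = -4984)
b = -31 (b = 4 - 35 = -31)
b*M = -31*(-4984) = 154504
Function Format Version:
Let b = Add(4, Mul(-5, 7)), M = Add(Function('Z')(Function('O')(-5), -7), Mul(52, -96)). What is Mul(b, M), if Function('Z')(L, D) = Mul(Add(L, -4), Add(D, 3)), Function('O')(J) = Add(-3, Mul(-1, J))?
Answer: 154504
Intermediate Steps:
Function('Z')(L, D) = Mul(Add(-4, L), Add(3, D))
M = -4984 (M = Add(Add(-12, Mul(-4, -7), Mul(3, Add(-3, Mul(-1, -5))), Mul(-7, Add(-3, Mul(-1, -5)))), Mul(52, -96)) = Add(Add(-12, 28, Mul(3, Add(-3, 5)), Mul(-7, Add(-3, 5))), -4992) = Add(Add(-12, 28, Mul(3, 2), Mul(-7, 2)), -4992) = Add(Add(-12, 28, 6, -14), -4992) = Add(8, -4992) = -4984)
b = -31 (b = Add(4, -35) = -31)
Mul(b, M) = Mul(-31, -4984) = 154504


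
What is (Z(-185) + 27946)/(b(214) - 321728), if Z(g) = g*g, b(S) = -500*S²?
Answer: -62171/23219728 ≈ -0.0026775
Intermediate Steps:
Z(g) = g²
(Z(-185) + 27946)/(b(214) - 321728) = ((-185)² + 27946)/(-500*214² - 321728) = (34225 + 27946)/(-500*45796 - 321728) = 62171/(-22898000 - 321728) = 62171/(-23219728) = 62171*(-1/23219728) = -62171/23219728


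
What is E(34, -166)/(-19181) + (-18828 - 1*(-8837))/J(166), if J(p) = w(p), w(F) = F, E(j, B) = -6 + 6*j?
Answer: -191670239/3184046 ≈ -60.197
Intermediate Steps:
J(p) = p
E(34, -166)/(-19181) + (-18828 - 1*(-8837))/J(166) = (-6 + 6*34)/(-19181) + (-18828 - 1*(-8837))/166 = (-6 + 204)*(-1/19181) + (-18828 + 8837)*(1/166) = 198*(-1/19181) - 9991*1/166 = -198/19181 - 9991/166 = -191670239/3184046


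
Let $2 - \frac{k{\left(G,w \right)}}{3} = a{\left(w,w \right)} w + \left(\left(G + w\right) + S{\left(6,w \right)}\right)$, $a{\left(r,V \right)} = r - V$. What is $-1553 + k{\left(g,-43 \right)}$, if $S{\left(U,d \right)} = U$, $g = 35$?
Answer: $-1541$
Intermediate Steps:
$k{\left(G,w \right)} = -12 - 3 G - 3 w$ ($k{\left(G,w \right)} = 6 - 3 \left(\left(w - w\right) w + \left(\left(G + w\right) + 6\right)\right) = 6 - 3 \left(0 w + \left(6 + G + w\right)\right) = 6 - 3 \left(0 + \left(6 + G + w\right)\right) = 6 - 3 \left(6 + G + w\right) = 6 - \left(18 + 3 G + 3 w\right) = -12 - 3 G - 3 w$)
$-1553 + k{\left(g,-43 \right)} = -1553 - -12 = -1553 + 12 = -1541$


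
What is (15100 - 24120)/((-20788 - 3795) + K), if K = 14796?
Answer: 9020/9787 ≈ 0.92163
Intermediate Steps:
(15100 - 24120)/((-20788 - 3795) + K) = (15100 - 24120)/((-20788 - 3795) + 14796) = -9020/(-24583 + 14796) = -9020/(-9787) = -9020*(-1/9787) = 9020/9787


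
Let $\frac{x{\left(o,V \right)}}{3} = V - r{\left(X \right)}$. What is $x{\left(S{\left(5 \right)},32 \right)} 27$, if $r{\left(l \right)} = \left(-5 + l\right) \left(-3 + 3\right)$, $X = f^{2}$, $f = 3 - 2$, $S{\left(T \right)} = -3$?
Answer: $2592$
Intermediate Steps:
$f = 1$
$X = 1$ ($X = 1^{2} = 1$)
$r{\left(l \right)} = 0$ ($r{\left(l \right)} = \left(-5 + l\right) 0 = 0$)
$x{\left(o,V \right)} = 3 V$ ($x{\left(o,V \right)} = 3 \left(V - 0\right) = 3 \left(V + 0\right) = 3 V$)
$x{\left(S{\left(5 \right)},32 \right)} 27 = 3 \cdot 32 \cdot 27 = 96 \cdot 27 = 2592$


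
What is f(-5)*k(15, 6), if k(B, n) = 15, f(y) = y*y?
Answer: 375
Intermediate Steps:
f(y) = y**2
f(-5)*k(15, 6) = (-5)**2*15 = 25*15 = 375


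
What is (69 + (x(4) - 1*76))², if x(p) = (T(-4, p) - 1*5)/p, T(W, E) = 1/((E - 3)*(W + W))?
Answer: 70225/1024 ≈ 68.579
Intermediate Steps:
T(W, E) = 1/(2*W*(-3 + E)) (T(W, E) = 1/((-3 + E)*(2*W)) = 1/(2*W*(-3 + E)))
x(p) = (-5 - 1/(8*(-3 + p)))/p (x(p) = ((½)/(-4*(-3 + p)) - 1*5)/p = ((½)*(-¼)/(-3 + p) - 5)/p = (-1/(8*(-3 + p)) - 5)/p = (-5 - 1/(8*(-3 + p)))/p)
(69 + (x(4) - 1*76))² = (69 + ((⅛)*(119 - 40*4)/(4*(-3 + 4)) - 1*76))² = (69 + ((⅛)*(¼)*(119 - 160)/1 - 76))² = (69 + ((⅛)*(¼)*1*(-41) - 76))² = (69 + (-41/32 - 76))² = (69 - 2473/32)² = (-265/32)² = 70225/1024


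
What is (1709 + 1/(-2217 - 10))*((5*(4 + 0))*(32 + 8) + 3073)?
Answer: 14740413366/2227 ≈ 6.6190e+6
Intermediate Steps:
(1709 + 1/(-2217 - 10))*((5*(4 + 0))*(32 + 8) + 3073) = (1709 + 1/(-2227))*((5*4)*40 + 3073) = (1709 - 1/2227)*(20*40 + 3073) = 3805942*(800 + 3073)/2227 = (3805942/2227)*3873 = 14740413366/2227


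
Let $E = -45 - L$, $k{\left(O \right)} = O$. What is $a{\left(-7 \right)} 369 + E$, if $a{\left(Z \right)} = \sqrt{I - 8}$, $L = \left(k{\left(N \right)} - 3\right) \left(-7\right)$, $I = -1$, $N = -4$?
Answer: $-94 + 1107 i \approx -94.0 + 1107.0 i$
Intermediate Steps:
$L = 49$ ($L = \left(-4 - 3\right) \left(-7\right) = \left(-7\right) \left(-7\right) = 49$)
$a{\left(Z \right)} = 3 i$ ($a{\left(Z \right)} = \sqrt{-1 - 8} = \sqrt{-9} = 3 i$)
$E = -94$ ($E = -45 - 49 = -94$)
$a{\left(-7 \right)} 369 + E = 3 i 369 - 94 = 1107 i - 94 = -94 + 1107 i$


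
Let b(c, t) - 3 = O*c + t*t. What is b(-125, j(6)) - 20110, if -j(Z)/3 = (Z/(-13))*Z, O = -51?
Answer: -2309044/169 ≈ -13663.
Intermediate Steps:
j(Z) = 3*Z**2/13 (j(Z) = -3*Z/(-13)*Z = -3*Z*(-1/13)*Z = -3*(-Z/13)*Z = -(-3)*Z**2/13 = 3*Z**2/13)
b(c, t) = 3 + t**2 - 51*c (b(c, t) = 3 + (-51*c + t*t) = 3 + (-51*c + t**2) = 3 + (t**2 - 51*c) = 3 + t**2 - 51*c)
b(-125, j(6)) - 20110 = (3 + ((3/13)*6**2)**2 - 51*(-125)) - 20110 = (3 + ((3/13)*36)**2 + 6375) - 20110 = (3 + (108/13)**2 + 6375) - 20110 = (3 + 11664/169 + 6375) - 20110 = 1089546/169 - 20110 = -2309044/169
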